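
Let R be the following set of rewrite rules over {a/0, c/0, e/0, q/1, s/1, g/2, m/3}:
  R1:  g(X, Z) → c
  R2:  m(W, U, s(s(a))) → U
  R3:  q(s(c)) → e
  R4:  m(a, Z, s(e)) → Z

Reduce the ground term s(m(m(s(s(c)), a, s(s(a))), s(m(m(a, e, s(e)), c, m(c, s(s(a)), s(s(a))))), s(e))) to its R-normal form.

s(s(c))

1. s(m(m(s(s(c)), a, s(s(a))), s(m(m(a, e, s(e)), c, m(c, s(s(a)), s(s(a))))), s(e)))  →  s(m(a, s(m(m(a, e, s(e)), c, m(c, s(s(a)), s(s(a))))), s(e)))   [R2 at 1.1]
2. s(m(a, s(m(m(a, e, s(e)), c, m(c, s(s(a)), s(s(a))))), s(e)))  →  s(s(m(m(a, e, s(e)), c, m(c, s(s(a)), s(s(a))))))   [R4 at 1]
3. s(s(m(m(a, e, s(e)), c, m(c, s(s(a)), s(s(a))))))  →  s(s(m(e, c, m(c, s(s(a)), s(s(a))))))   [R4 at 1.1.1]
4. s(s(m(e, c, m(c, s(s(a)), s(s(a))))))  →  s(s(m(e, c, s(s(a)))))   [R2 at 1.1.3]
5. s(s(m(e, c, s(s(a)))))  →  s(s(c))   [R2 at 1.1]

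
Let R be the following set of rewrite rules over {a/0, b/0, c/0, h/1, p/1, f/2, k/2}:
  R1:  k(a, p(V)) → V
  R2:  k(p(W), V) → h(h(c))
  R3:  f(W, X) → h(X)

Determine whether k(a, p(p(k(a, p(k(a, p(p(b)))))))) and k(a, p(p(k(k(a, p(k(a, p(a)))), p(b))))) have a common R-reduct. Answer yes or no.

Reduce t₁ = k(a, p(p(k(a, p(k(a, p(p(b)))))))):
1. k(a, p(p(k(a, p(k(a, p(p(b))))))))  →  p(k(a, p(k(a, p(p(b))))))   [R1 at ε]
2. p(k(a, p(k(a, p(p(b))))))  →  p(k(a, p(p(b))))   [R1 at 1]
3. p(k(a, p(p(b))))  →  p(p(b))   [R1 at 1]

Reduce t₂ = k(a, p(p(k(k(a, p(k(a, p(a)))), p(b))))):
1. k(a, p(p(k(k(a, p(k(a, p(a)))), p(b)))))  →  p(k(k(a, p(k(a, p(a)))), p(b)))   [R1 at ε]
2. p(k(k(a, p(k(a, p(a)))), p(b)))  →  p(k(k(a, p(a)), p(b)))   [R1 at 1.1]
3. p(k(k(a, p(a)), p(b)))  →  p(k(a, p(b)))   [R1 at 1.1]
4. p(k(a, p(b)))  →  p(b)   [R1 at 1]

no — NF(t₁) = p(p(b)), NF(t₂) = p(b)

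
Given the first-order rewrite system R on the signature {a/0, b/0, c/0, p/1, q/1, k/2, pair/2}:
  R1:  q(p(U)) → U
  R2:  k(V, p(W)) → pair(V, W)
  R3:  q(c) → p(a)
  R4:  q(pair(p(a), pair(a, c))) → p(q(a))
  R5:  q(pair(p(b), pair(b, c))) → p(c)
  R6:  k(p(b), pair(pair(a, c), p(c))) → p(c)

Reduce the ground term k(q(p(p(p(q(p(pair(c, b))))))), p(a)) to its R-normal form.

1. k(q(p(p(p(q(p(pair(c, b))))))), p(a))  →  pair(q(p(p(p(q(p(pair(c, b))))))), a)   [R2 at ε]
2. pair(q(p(p(p(q(p(pair(c, b))))))), a)  →  pair(p(p(q(p(pair(c, b))))), a)   [R1 at 1]
3. pair(p(p(q(p(pair(c, b))))), a)  →  pair(p(p(pair(c, b))), a)   [R1 at 1.1.1]

pair(p(p(pair(c, b))), a)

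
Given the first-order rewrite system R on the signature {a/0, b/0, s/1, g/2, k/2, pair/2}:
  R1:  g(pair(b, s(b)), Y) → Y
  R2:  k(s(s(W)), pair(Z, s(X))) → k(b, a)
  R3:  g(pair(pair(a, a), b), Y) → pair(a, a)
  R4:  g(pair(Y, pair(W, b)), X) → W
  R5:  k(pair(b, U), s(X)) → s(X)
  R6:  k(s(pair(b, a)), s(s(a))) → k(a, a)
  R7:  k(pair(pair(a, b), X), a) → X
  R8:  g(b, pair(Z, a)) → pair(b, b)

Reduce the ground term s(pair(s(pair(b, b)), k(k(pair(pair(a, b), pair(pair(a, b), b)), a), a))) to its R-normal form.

1. s(pair(s(pair(b, b)), k(k(pair(pair(a, b), pair(pair(a, b), b)), a), a)))  →  s(pair(s(pair(b, b)), k(pair(pair(a, b), b), a)))   [R7 at 1.2.1]
2. s(pair(s(pair(b, b)), k(pair(pair(a, b), b), a)))  →  s(pair(s(pair(b, b)), b))   [R7 at 1.2]

s(pair(s(pair(b, b)), b))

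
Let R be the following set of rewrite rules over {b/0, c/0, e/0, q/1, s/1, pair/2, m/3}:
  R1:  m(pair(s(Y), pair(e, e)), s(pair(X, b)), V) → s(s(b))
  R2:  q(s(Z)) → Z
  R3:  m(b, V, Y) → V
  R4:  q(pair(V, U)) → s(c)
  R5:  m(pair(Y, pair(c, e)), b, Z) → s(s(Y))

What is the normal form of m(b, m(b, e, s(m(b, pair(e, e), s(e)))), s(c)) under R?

1. m(b, m(b, e, s(m(b, pair(e, e), s(e)))), s(c))  →  m(b, e, s(m(b, pair(e, e), s(e))))   [R3 at ε]
2. m(b, e, s(m(b, pair(e, e), s(e))))  →  e   [R3 at ε]

e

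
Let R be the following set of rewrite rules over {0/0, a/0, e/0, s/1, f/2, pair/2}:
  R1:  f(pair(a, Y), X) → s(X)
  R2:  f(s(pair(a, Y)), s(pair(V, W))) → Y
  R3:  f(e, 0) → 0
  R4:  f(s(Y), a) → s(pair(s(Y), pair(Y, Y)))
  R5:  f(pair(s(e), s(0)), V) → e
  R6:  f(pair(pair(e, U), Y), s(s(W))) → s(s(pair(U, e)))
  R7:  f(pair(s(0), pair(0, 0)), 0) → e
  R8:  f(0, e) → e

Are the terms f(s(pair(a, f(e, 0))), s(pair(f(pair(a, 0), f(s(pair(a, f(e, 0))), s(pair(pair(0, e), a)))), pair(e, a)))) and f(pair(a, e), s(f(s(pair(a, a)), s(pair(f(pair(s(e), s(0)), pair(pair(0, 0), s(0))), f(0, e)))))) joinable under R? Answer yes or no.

Reduce t₁ = f(s(pair(a, f(e, 0))), s(pair(f(pair(a, 0), f(s(pair(a, f(e, 0))), s(pair(pair(0, e), a)))), pair(e, a)))):
1. f(s(pair(a, f(e, 0))), s(pair(f(pair(a, 0), f(s(pair(a, f(e, 0))), s(pair(pair(0, e), a)))), pair(e, a))))  →  f(e, 0)   [R2 at ε]
2. f(e, 0)  →  0   [R3 at ε]

Reduce t₂ = f(pair(a, e), s(f(s(pair(a, a)), s(pair(f(pair(s(e), s(0)), pair(pair(0, 0), s(0))), f(0, e)))))):
1. f(pair(a, e), s(f(s(pair(a, a)), s(pair(f(pair(s(e), s(0)), pair(pair(0, 0), s(0))), f(0, e))))))  →  s(s(f(s(pair(a, a)), s(pair(f(pair(s(e), s(0)), pair(pair(0, 0), s(0))), f(0, e))))))   [R1 at ε]
2. s(s(f(s(pair(a, a)), s(pair(f(pair(s(e), s(0)), pair(pair(0, 0), s(0))), f(0, e))))))  →  s(s(a))   [R2 at 1.1]

no — NF(t₁) = 0, NF(t₂) = s(s(a))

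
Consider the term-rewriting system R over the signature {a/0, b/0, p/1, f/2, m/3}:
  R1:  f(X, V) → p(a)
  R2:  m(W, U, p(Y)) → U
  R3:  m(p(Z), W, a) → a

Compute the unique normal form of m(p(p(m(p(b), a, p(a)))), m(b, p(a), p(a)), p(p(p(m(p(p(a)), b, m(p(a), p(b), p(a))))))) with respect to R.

1. m(p(p(m(p(b), a, p(a)))), m(b, p(a), p(a)), p(p(p(m(p(p(a)), b, m(p(a), p(b), p(a)))))))  →  m(b, p(a), p(a))   [R2 at ε]
2. m(b, p(a), p(a))  →  p(a)   [R2 at ε]

p(a)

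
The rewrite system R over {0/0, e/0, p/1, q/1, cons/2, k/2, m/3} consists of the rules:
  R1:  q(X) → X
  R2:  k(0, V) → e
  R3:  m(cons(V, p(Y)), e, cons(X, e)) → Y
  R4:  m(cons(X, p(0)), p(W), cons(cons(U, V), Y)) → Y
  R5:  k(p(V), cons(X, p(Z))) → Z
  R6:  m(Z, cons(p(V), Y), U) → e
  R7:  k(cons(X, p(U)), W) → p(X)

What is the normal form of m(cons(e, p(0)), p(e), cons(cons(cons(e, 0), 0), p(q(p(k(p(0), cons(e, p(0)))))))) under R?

1. m(cons(e, p(0)), p(e), cons(cons(cons(e, 0), 0), p(q(p(k(p(0), cons(e, p(0))))))))  →  p(q(p(k(p(0), cons(e, p(0))))))   [R4 at ε]
2. p(q(p(k(p(0), cons(e, p(0))))))  →  p(p(k(p(0), cons(e, p(0)))))   [R1 at 1]
3. p(p(k(p(0), cons(e, p(0)))))  →  p(p(0))   [R5 at 1.1]

p(p(0))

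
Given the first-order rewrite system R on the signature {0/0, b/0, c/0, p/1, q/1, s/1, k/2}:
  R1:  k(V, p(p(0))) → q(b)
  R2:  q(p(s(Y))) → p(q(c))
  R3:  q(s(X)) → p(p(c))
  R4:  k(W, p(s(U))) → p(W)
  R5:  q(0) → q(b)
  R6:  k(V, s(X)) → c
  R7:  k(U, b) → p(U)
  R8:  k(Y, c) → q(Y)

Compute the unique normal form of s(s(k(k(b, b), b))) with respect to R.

1. s(s(k(k(b, b), b)))  →  s(s(p(k(b, b))))   [R7 at 1.1]
2. s(s(p(k(b, b))))  →  s(s(p(p(b))))   [R7 at 1.1.1]

s(s(p(p(b))))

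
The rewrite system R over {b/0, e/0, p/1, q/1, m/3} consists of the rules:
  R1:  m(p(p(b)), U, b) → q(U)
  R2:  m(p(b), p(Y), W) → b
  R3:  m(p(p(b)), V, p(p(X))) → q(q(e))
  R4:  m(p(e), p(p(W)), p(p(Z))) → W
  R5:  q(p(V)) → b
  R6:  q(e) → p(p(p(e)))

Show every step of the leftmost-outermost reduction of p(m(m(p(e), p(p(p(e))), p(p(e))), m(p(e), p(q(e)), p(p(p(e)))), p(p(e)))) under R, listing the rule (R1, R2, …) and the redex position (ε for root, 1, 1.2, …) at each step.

1. p(m(m(p(e), p(p(p(e))), p(p(e))), m(p(e), p(q(e)), p(p(p(e)))), p(p(e))))  →  p(m(p(e), m(p(e), p(q(e)), p(p(p(e)))), p(p(e))))   [R4 at 1.1]
2. p(m(p(e), m(p(e), p(q(e)), p(p(p(e)))), p(p(e))))  →  p(m(p(e), m(p(e), p(p(p(p(e)))), p(p(p(e)))), p(p(e))))   [R6 at 1.2.2.1]
3. p(m(p(e), m(p(e), p(p(p(p(e)))), p(p(p(e)))), p(p(e))))  →  p(m(p(e), p(p(e)), p(p(e))))   [R4 at 1.2]
4. p(m(p(e), p(p(e)), p(p(e))))  →  p(e)   [R4 at 1]

p(e)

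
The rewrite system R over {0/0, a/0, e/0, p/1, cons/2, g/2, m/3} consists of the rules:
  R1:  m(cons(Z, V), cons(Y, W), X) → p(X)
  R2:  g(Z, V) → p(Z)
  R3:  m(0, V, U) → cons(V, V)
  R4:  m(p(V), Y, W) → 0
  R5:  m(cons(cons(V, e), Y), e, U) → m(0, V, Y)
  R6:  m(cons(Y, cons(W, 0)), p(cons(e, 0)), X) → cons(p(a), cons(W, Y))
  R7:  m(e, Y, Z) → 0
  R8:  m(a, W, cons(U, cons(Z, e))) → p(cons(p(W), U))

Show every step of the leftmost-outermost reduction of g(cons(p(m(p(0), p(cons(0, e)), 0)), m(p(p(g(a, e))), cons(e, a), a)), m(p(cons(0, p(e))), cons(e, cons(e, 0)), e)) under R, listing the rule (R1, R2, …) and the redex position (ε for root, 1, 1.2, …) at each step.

1. g(cons(p(m(p(0), p(cons(0, e)), 0)), m(p(p(g(a, e))), cons(e, a), a)), m(p(cons(0, p(e))), cons(e, cons(e, 0)), e))  →  p(cons(p(m(p(0), p(cons(0, e)), 0)), m(p(p(g(a, e))), cons(e, a), a)))   [R2 at ε]
2. p(cons(p(m(p(0), p(cons(0, e)), 0)), m(p(p(g(a, e))), cons(e, a), a)))  →  p(cons(p(0), m(p(p(g(a, e))), cons(e, a), a)))   [R4 at 1.1.1]
3. p(cons(p(0), m(p(p(g(a, e))), cons(e, a), a)))  →  p(cons(p(0), 0))   [R4 at 1.2]

p(cons(p(0), 0))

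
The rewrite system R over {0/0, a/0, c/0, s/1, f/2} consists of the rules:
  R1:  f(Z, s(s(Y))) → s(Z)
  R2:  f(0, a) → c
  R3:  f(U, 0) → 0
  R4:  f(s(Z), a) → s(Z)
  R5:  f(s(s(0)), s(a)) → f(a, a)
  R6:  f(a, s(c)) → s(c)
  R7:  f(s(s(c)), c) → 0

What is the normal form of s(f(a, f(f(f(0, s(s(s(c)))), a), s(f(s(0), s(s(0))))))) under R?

1. s(f(a, f(f(f(0, s(s(s(c)))), a), s(f(s(0), s(s(0)))))))  →  s(f(a, f(f(s(0), a), s(f(s(0), s(s(0)))))))   [R1 at 1.2.1.1]
2. s(f(a, f(f(s(0), a), s(f(s(0), s(s(0)))))))  →  s(f(a, f(s(0), s(f(s(0), s(s(0)))))))   [R4 at 1.2.1]
3. s(f(a, f(s(0), s(f(s(0), s(s(0)))))))  →  s(f(a, f(s(0), s(s(s(0))))))   [R1 at 1.2.2.1]
4. s(f(a, f(s(0), s(s(s(0))))))  →  s(f(a, s(s(0))))   [R1 at 1.2]
5. s(f(a, s(s(0))))  →  s(s(a))   [R1 at 1]

s(s(a))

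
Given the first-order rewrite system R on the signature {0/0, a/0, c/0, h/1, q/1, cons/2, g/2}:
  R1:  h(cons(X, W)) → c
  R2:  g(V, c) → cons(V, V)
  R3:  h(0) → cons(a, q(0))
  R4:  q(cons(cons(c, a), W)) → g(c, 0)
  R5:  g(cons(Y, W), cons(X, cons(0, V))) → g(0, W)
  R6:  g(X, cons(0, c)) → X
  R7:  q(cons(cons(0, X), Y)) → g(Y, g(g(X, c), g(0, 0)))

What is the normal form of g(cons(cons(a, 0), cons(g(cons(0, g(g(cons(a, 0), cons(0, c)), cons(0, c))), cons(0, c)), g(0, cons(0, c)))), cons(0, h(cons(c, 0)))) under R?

cons(cons(a, 0), cons(cons(0, cons(a, 0)), 0))

1. g(cons(cons(a, 0), cons(g(cons(0, g(g(cons(a, 0), cons(0, c)), cons(0, c))), cons(0, c)), g(0, cons(0, c)))), cons(0, h(cons(c, 0))))  →  g(cons(cons(a, 0), cons(cons(0, g(g(cons(a, 0), cons(0, c)), cons(0, c))), g(0, cons(0, c)))), cons(0, h(cons(c, 0))))   [R6 at 1.2.1]
2. g(cons(cons(a, 0), cons(cons(0, g(g(cons(a, 0), cons(0, c)), cons(0, c))), g(0, cons(0, c)))), cons(0, h(cons(c, 0))))  →  g(cons(cons(a, 0), cons(cons(0, g(cons(a, 0), cons(0, c))), g(0, cons(0, c)))), cons(0, h(cons(c, 0))))   [R6 at 1.2.1.2]
3. g(cons(cons(a, 0), cons(cons(0, g(cons(a, 0), cons(0, c))), g(0, cons(0, c)))), cons(0, h(cons(c, 0))))  →  g(cons(cons(a, 0), cons(cons(0, cons(a, 0)), g(0, cons(0, c)))), cons(0, h(cons(c, 0))))   [R6 at 1.2.1.2]
4. g(cons(cons(a, 0), cons(cons(0, cons(a, 0)), g(0, cons(0, c)))), cons(0, h(cons(c, 0))))  →  g(cons(cons(a, 0), cons(cons(0, cons(a, 0)), 0)), cons(0, h(cons(c, 0))))   [R6 at 1.2.2]
5. g(cons(cons(a, 0), cons(cons(0, cons(a, 0)), 0)), cons(0, h(cons(c, 0))))  →  g(cons(cons(a, 0), cons(cons(0, cons(a, 0)), 0)), cons(0, c))   [R1 at 2.2]
6. g(cons(cons(a, 0), cons(cons(0, cons(a, 0)), 0)), cons(0, c))  →  cons(cons(a, 0), cons(cons(0, cons(a, 0)), 0))   [R6 at ε]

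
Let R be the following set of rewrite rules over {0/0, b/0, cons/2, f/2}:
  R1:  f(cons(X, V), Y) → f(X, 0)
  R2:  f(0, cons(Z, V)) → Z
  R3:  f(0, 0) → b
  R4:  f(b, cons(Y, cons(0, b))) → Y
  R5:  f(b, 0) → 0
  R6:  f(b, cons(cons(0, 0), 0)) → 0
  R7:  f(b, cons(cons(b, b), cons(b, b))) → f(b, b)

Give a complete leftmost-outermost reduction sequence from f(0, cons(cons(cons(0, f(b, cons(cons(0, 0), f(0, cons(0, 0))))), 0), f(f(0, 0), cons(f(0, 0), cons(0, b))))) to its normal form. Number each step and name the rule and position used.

1. f(0, cons(cons(cons(0, f(b, cons(cons(0, 0), f(0, cons(0, 0))))), 0), f(f(0, 0), cons(f(0, 0), cons(0, b)))))  →  cons(cons(0, f(b, cons(cons(0, 0), f(0, cons(0, 0))))), 0)   [R2 at ε]
2. cons(cons(0, f(b, cons(cons(0, 0), f(0, cons(0, 0))))), 0)  →  cons(cons(0, f(b, cons(cons(0, 0), 0))), 0)   [R2 at 1.2.2.2]
3. cons(cons(0, f(b, cons(cons(0, 0), 0))), 0)  →  cons(cons(0, 0), 0)   [R6 at 1.2]

cons(cons(0, 0), 0)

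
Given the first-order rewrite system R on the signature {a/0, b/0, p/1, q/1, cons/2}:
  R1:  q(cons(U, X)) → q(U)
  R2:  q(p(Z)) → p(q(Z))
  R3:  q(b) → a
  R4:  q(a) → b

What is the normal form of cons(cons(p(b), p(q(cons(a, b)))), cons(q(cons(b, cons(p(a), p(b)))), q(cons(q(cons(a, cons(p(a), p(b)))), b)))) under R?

1. cons(cons(p(b), p(q(cons(a, b)))), cons(q(cons(b, cons(p(a), p(b)))), q(cons(q(cons(a, cons(p(a), p(b)))), b))))  →  cons(cons(p(b), p(q(a))), cons(q(cons(b, cons(p(a), p(b)))), q(cons(q(cons(a, cons(p(a), p(b)))), b))))   [R1 at 1.2.1]
2. cons(cons(p(b), p(q(a))), cons(q(cons(b, cons(p(a), p(b)))), q(cons(q(cons(a, cons(p(a), p(b)))), b))))  →  cons(cons(p(b), p(b)), cons(q(cons(b, cons(p(a), p(b)))), q(cons(q(cons(a, cons(p(a), p(b)))), b))))   [R4 at 1.2.1]
3. cons(cons(p(b), p(b)), cons(q(cons(b, cons(p(a), p(b)))), q(cons(q(cons(a, cons(p(a), p(b)))), b))))  →  cons(cons(p(b), p(b)), cons(q(b), q(cons(q(cons(a, cons(p(a), p(b)))), b))))   [R1 at 2.1]
4. cons(cons(p(b), p(b)), cons(q(b), q(cons(q(cons(a, cons(p(a), p(b)))), b))))  →  cons(cons(p(b), p(b)), cons(a, q(cons(q(cons(a, cons(p(a), p(b)))), b))))   [R3 at 2.1]
5. cons(cons(p(b), p(b)), cons(a, q(cons(q(cons(a, cons(p(a), p(b)))), b))))  →  cons(cons(p(b), p(b)), cons(a, q(q(cons(a, cons(p(a), p(b)))))))   [R1 at 2.2]
6. cons(cons(p(b), p(b)), cons(a, q(q(cons(a, cons(p(a), p(b)))))))  →  cons(cons(p(b), p(b)), cons(a, q(q(a))))   [R1 at 2.2.1]
7. cons(cons(p(b), p(b)), cons(a, q(q(a))))  →  cons(cons(p(b), p(b)), cons(a, q(b)))   [R4 at 2.2.1]
8. cons(cons(p(b), p(b)), cons(a, q(b)))  →  cons(cons(p(b), p(b)), cons(a, a))   [R3 at 2.2]

cons(cons(p(b), p(b)), cons(a, a))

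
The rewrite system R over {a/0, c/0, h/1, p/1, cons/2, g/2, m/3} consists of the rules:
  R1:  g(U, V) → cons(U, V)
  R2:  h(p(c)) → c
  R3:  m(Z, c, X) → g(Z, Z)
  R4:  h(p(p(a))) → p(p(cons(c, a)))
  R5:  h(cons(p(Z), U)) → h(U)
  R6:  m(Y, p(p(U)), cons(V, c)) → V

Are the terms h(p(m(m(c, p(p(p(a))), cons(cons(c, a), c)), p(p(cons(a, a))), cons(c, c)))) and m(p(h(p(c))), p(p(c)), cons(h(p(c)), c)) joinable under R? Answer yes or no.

Reduce t₁ = h(p(m(m(c, p(p(p(a))), cons(cons(c, a), c)), p(p(cons(a, a))), cons(c, c)))):
1. h(p(m(m(c, p(p(p(a))), cons(cons(c, a), c)), p(p(cons(a, a))), cons(c, c))))  →  h(p(c))   [R6 at 1.1]
2. h(p(c))  →  c   [R2 at ε]

Reduce t₂ = m(p(h(p(c))), p(p(c)), cons(h(p(c)), c)):
1. m(p(h(p(c))), p(p(c)), cons(h(p(c)), c))  →  h(p(c))   [R6 at ε]
2. h(p(c))  →  c   [R2 at ε]

yes — NF(t₁) = c, NF(t₂) = c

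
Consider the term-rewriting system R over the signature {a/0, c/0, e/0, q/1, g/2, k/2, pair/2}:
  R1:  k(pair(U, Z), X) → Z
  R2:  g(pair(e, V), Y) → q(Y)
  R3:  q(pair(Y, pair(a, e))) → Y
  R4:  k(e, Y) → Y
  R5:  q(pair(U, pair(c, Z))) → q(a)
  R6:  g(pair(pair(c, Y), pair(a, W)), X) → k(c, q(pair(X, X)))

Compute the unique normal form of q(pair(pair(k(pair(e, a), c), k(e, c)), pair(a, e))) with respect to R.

pair(a, c)

1. q(pair(pair(k(pair(e, a), c), k(e, c)), pair(a, e)))  →  pair(k(pair(e, a), c), k(e, c))   [R3 at ε]
2. pair(k(pair(e, a), c), k(e, c))  →  pair(a, k(e, c))   [R1 at 1]
3. pair(a, k(e, c))  →  pair(a, c)   [R4 at 2]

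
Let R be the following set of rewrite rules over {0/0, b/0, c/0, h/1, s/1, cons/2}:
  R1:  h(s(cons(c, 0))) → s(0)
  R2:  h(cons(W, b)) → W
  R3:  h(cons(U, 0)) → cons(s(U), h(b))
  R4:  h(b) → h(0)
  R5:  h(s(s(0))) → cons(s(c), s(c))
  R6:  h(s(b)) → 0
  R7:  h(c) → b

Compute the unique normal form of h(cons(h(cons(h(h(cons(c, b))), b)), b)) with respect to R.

b

1. h(cons(h(cons(h(h(cons(c, b))), b)), b))  →  h(cons(h(h(cons(c, b))), b))   [R2 at ε]
2. h(cons(h(h(cons(c, b))), b))  →  h(h(cons(c, b)))   [R2 at ε]
3. h(h(cons(c, b)))  →  h(c)   [R2 at 1]
4. h(c)  →  b   [R7 at ε]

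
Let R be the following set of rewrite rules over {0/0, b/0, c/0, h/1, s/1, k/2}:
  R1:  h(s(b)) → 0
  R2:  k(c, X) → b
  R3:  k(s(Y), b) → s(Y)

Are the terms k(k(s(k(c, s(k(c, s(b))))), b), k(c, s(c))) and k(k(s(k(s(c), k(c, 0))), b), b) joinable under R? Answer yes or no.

Reduce t₁ = k(k(s(k(c, s(k(c, s(b))))), b), k(c, s(c))):
1. k(k(s(k(c, s(k(c, s(b))))), b), k(c, s(c)))  →  k(s(k(c, s(k(c, s(b))))), k(c, s(c)))   [R3 at 1]
2. k(s(k(c, s(k(c, s(b))))), k(c, s(c)))  →  k(s(b), k(c, s(c)))   [R2 at 1.1]
3. k(s(b), k(c, s(c)))  →  k(s(b), b)   [R2 at 2]
4. k(s(b), b)  →  s(b)   [R3 at ε]

Reduce t₂ = k(k(s(k(s(c), k(c, 0))), b), b):
1. k(k(s(k(s(c), k(c, 0))), b), b)  →  k(s(k(s(c), k(c, 0))), b)   [R3 at 1]
2. k(s(k(s(c), k(c, 0))), b)  →  s(k(s(c), k(c, 0)))   [R3 at ε]
3. s(k(s(c), k(c, 0)))  →  s(k(s(c), b))   [R2 at 1.2]
4. s(k(s(c), b))  →  s(s(c))   [R3 at 1]

no — NF(t₁) = s(b), NF(t₂) = s(s(c))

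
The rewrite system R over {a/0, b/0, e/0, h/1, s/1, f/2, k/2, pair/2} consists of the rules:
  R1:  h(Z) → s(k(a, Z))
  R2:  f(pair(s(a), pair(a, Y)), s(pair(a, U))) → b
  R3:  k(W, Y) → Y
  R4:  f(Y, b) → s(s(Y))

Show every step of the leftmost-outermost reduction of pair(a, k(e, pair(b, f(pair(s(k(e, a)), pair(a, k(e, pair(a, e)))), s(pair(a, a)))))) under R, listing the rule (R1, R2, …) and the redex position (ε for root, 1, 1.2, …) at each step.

pair(a, pair(b, b))

1. pair(a, k(e, pair(b, f(pair(s(k(e, a)), pair(a, k(e, pair(a, e)))), s(pair(a, a))))))  →  pair(a, pair(b, f(pair(s(k(e, a)), pair(a, k(e, pair(a, e)))), s(pair(a, a)))))   [R3 at 2]
2. pair(a, pair(b, f(pair(s(k(e, a)), pair(a, k(e, pair(a, e)))), s(pair(a, a)))))  →  pair(a, pair(b, f(pair(s(a), pair(a, k(e, pair(a, e)))), s(pair(a, a)))))   [R3 at 2.2.1.1.1]
3. pair(a, pair(b, f(pair(s(a), pair(a, k(e, pair(a, e)))), s(pair(a, a)))))  →  pair(a, pair(b, b))   [R2 at 2.2]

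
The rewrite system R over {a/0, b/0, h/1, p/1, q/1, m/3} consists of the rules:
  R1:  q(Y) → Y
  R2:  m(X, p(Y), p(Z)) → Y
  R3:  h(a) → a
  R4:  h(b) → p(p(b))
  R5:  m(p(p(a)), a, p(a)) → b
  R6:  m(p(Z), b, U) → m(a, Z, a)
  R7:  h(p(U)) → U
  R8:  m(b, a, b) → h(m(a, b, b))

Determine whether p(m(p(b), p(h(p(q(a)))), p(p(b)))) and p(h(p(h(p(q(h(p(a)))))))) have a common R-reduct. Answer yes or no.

Reduce t₁ = p(m(p(b), p(h(p(q(a)))), p(p(b)))):
1. p(m(p(b), p(h(p(q(a)))), p(p(b))))  →  p(h(p(q(a))))   [R2 at 1]
2. p(h(p(q(a))))  →  p(q(a))   [R7 at 1]
3. p(q(a))  →  p(a)   [R1 at 1]

Reduce t₂ = p(h(p(h(p(q(h(p(a)))))))):
1. p(h(p(h(p(q(h(p(a))))))))  →  p(h(p(q(h(p(a))))))   [R7 at 1]
2. p(h(p(q(h(p(a))))))  →  p(q(h(p(a))))   [R7 at 1]
3. p(q(h(p(a))))  →  p(h(p(a)))   [R1 at 1]
4. p(h(p(a)))  →  p(a)   [R7 at 1]

yes — NF(t₁) = p(a), NF(t₂) = p(a)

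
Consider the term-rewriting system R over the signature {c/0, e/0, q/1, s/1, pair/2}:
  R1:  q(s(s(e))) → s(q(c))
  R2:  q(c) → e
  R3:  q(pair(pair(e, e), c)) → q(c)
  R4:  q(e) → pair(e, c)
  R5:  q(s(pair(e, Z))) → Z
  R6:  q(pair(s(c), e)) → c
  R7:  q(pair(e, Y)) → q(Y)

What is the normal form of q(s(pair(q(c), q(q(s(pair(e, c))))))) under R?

1. q(s(pair(q(c), q(q(s(pair(e, c)))))))  →  q(s(pair(e, q(q(s(pair(e, c)))))))   [R2 at 1.1.1]
2. q(s(pair(e, q(q(s(pair(e, c)))))))  →  q(q(s(pair(e, c))))   [R5 at ε]
3. q(q(s(pair(e, c))))  →  q(c)   [R5 at 1]
4. q(c)  →  e   [R2 at ε]

e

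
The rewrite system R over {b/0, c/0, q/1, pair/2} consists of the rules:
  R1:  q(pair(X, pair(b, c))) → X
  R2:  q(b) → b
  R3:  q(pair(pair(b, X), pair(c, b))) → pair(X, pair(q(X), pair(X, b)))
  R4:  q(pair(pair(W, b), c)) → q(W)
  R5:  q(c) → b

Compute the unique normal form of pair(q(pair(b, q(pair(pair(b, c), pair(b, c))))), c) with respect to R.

pair(b, c)

1. pair(q(pair(b, q(pair(pair(b, c), pair(b, c))))), c)  →  pair(q(pair(b, pair(b, c))), c)   [R1 at 1.1.2]
2. pair(q(pair(b, pair(b, c))), c)  →  pair(b, c)   [R1 at 1]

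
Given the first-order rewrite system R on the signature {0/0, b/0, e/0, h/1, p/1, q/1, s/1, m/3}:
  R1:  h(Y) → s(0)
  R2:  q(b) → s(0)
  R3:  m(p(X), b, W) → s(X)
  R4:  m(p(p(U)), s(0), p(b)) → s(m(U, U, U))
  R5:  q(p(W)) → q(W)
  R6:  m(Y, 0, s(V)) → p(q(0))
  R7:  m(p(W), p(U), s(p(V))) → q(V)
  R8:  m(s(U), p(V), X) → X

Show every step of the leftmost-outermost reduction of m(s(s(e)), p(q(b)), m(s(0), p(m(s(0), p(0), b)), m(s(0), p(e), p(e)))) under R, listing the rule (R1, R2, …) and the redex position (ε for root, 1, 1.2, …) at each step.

p(e)

1. m(s(s(e)), p(q(b)), m(s(0), p(m(s(0), p(0), b)), m(s(0), p(e), p(e))))  →  m(s(0), p(m(s(0), p(0), b)), m(s(0), p(e), p(e)))   [R8 at ε]
2. m(s(0), p(m(s(0), p(0), b)), m(s(0), p(e), p(e)))  →  m(s(0), p(e), p(e))   [R8 at ε]
3. m(s(0), p(e), p(e))  →  p(e)   [R8 at ε]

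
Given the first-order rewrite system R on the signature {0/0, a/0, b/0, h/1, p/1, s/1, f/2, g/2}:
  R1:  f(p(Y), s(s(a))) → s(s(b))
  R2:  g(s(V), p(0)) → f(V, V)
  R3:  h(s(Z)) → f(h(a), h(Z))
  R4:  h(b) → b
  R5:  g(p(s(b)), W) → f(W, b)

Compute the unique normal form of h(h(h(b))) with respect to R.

1. h(h(h(b)))  →  h(h(b))   [R4 at 1.1]
2. h(h(b))  →  h(b)   [R4 at 1]
3. h(b)  →  b   [R4 at ε]

b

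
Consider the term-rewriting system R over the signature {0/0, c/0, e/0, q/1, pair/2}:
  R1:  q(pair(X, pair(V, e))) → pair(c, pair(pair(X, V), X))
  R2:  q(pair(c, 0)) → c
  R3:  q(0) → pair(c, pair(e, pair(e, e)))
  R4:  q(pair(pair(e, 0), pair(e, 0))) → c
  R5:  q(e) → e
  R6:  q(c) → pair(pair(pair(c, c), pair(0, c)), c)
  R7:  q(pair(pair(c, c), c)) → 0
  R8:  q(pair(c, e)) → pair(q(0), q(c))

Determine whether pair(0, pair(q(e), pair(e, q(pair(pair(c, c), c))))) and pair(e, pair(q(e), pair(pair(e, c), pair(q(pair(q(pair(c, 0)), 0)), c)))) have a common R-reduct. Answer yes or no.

Reduce t₁ = pair(0, pair(q(e), pair(e, q(pair(pair(c, c), c))))):
1. pair(0, pair(q(e), pair(e, q(pair(pair(c, c), c)))))  →  pair(0, pair(e, pair(e, q(pair(pair(c, c), c)))))   [R5 at 2.1]
2. pair(0, pair(e, pair(e, q(pair(pair(c, c), c)))))  →  pair(0, pair(e, pair(e, 0)))   [R7 at 2.2.2]

Reduce t₂ = pair(e, pair(q(e), pair(pair(e, c), pair(q(pair(q(pair(c, 0)), 0)), c)))):
1. pair(e, pair(q(e), pair(pair(e, c), pair(q(pair(q(pair(c, 0)), 0)), c))))  →  pair(e, pair(e, pair(pair(e, c), pair(q(pair(q(pair(c, 0)), 0)), c))))   [R5 at 2.1]
2. pair(e, pair(e, pair(pair(e, c), pair(q(pair(q(pair(c, 0)), 0)), c))))  →  pair(e, pair(e, pair(pair(e, c), pair(q(pair(c, 0)), c))))   [R2 at 2.2.2.1.1.1]
3. pair(e, pair(e, pair(pair(e, c), pair(q(pair(c, 0)), c))))  →  pair(e, pair(e, pair(pair(e, c), pair(c, c))))   [R2 at 2.2.2.1]

no — NF(t₁) = pair(0, pair(e, pair(e, 0))), NF(t₂) = pair(e, pair(e, pair(pair(e, c), pair(c, c))))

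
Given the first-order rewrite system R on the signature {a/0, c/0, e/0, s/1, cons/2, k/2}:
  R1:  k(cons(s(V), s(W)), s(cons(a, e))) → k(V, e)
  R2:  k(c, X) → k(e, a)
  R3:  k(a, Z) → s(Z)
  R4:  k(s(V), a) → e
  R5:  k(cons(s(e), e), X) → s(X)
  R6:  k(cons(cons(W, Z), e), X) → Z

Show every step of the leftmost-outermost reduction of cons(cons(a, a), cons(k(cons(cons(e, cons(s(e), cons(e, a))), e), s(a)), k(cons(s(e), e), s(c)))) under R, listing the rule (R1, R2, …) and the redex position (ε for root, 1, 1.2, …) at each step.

cons(cons(a, a), cons(cons(s(e), cons(e, a)), s(s(c))))

1. cons(cons(a, a), cons(k(cons(cons(e, cons(s(e), cons(e, a))), e), s(a)), k(cons(s(e), e), s(c))))  →  cons(cons(a, a), cons(cons(s(e), cons(e, a)), k(cons(s(e), e), s(c))))   [R6 at 2.1]
2. cons(cons(a, a), cons(cons(s(e), cons(e, a)), k(cons(s(e), e), s(c))))  →  cons(cons(a, a), cons(cons(s(e), cons(e, a)), s(s(c))))   [R5 at 2.2]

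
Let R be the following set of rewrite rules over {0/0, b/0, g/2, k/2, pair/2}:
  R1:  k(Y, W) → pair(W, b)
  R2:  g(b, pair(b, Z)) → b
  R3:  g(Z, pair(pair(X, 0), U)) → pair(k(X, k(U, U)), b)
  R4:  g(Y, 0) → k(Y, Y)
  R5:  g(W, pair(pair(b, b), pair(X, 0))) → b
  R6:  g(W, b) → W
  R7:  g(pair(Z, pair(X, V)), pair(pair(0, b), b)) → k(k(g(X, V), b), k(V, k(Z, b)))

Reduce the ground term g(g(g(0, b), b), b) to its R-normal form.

0

1. g(g(g(0, b), b), b)  →  g(g(0, b), b)   [R6 at ε]
2. g(g(0, b), b)  →  g(0, b)   [R6 at ε]
3. g(0, b)  →  0   [R6 at ε]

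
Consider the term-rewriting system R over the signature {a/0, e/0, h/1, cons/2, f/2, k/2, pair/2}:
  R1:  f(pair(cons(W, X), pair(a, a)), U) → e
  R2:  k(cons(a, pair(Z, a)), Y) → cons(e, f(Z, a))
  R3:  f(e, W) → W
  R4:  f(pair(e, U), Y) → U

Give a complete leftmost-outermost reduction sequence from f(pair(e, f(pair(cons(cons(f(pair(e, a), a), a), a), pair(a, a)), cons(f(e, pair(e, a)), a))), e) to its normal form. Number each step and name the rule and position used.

1. f(pair(e, f(pair(cons(cons(f(pair(e, a), a), a), a), pair(a, a)), cons(f(e, pair(e, a)), a))), e)  →  f(pair(cons(cons(f(pair(e, a), a), a), a), pair(a, a)), cons(f(e, pair(e, a)), a))   [R4 at ε]
2. f(pair(cons(cons(f(pair(e, a), a), a), a), pair(a, a)), cons(f(e, pair(e, a)), a))  →  e   [R1 at ε]

e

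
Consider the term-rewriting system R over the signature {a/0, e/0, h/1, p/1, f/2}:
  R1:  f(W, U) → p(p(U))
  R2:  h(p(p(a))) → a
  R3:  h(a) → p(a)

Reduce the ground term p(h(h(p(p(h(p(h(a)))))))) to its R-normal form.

p(p(a))

1. p(h(h(p(p(h(p(h(a))))))))  →  p(h(h(p(p(h(p(p(a))))))))   [R3 at 1.1.1.1.1.1.1]
2. p(h(h(p(p(h(p(p(a))))))))  →  p(h(h(p(p(a)))))   [R2 at 1.1.1.1.1]
3. p(h(h(p(p(a)))))  →  p(h(a))   [R2 at 1.1]
4. p(h(a))  →  p(p(a))   [R3 at 1]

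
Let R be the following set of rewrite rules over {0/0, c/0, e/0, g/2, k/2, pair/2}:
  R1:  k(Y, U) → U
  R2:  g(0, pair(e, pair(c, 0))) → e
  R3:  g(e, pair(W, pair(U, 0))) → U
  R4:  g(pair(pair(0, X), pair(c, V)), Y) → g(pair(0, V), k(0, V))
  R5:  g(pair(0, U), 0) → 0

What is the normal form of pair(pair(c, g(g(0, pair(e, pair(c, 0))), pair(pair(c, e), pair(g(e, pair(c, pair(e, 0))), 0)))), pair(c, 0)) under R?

pair(pair(c, e), pair(c, 0))

1. pair(pair(c, g(g(0, pair(e, pair(c, 0))), pair(pair(c, e), pair(g(e, pair(c, pair(e, 0))), 0)))), pair(c, 0))  →  pair(pair(c, g(e, pair(pair(c, e), pair(g(e, pair(c, pair(e, 0))), 0)))), pair(c, 0))   [R2 at 1.2.1]
2. pair(pair(c, g(e, pair(pair(c, e), pair(g(e, pair(c, pair(e, 0))), 0)))), pair(c, 0))  →  pair(pair(c, g(e, pair(c, pair(e, 0)))), pair(c, 0))   [R3 at 1.2]
3. pair(pair(c, g(e, pair(c, pair(e, 0)))), pair(c, 0))  →  pair(pair(c, e), pair(c, 0))   [R3 at 1.2]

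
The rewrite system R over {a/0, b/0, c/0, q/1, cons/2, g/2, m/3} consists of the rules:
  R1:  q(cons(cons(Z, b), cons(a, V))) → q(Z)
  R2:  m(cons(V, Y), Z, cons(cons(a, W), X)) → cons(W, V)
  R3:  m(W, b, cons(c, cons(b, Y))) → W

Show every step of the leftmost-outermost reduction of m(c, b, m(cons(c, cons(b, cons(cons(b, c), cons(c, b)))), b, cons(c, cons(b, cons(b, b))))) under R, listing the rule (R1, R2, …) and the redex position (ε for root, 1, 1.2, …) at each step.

1. m(c, b, m(cons(c, cons(b, cons(cons(b, c), cons(c, b)))), b, cons(c, cons(b, cons(b, b)))))  →  m(c, b, cons(c, cons(b, cons(cons(b, c), cons(c, b)))))   [R3 at 3]
2. m(c, b, cons(c, cons(b, cons(cons(b, c), cons(c, b)))))  →  c   [R3 at ε]

c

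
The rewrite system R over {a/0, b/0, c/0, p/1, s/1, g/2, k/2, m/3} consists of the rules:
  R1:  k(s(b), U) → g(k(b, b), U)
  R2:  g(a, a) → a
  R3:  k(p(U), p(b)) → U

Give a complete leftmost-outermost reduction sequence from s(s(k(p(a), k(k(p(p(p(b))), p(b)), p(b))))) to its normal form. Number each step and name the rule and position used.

s(s(a))

1. s(s(k(p(a), k(k(p(p(p(b))), p(b)), p(b)))))  →  s(s(k(p(a), k(p(p(b)), p(b)))))   [R3 at 1.1.2.1]
2. s(s(k(p(a), k(p(p(b)), p(b)))))  →  s(s(k(p(a), p(b))))   [R3 at 1.1.2]
3. s(s(k(p(a), p(b))))  →  s(s(a))   [R3 at 1.1]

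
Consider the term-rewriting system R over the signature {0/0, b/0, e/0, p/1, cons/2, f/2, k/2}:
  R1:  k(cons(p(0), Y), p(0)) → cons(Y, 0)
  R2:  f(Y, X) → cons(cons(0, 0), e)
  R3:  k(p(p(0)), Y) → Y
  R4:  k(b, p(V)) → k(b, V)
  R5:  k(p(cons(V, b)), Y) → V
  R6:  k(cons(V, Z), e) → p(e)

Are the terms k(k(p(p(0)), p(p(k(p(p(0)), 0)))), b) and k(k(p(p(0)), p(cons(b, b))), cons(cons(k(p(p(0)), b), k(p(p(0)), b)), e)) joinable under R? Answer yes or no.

yes — NF(t₁) = b, NF(t₂) = b

Reduce t₁ = k(k(p(p(0)), p(p(k(p(p(0)), 0)))), b):
1. k(k(p(p(0)), p(p(k(p(p(0)), 0)))), b)  →  k(p(p(k(p(p(0)), 0))), b)   [R3 at 1]
2. k(p(p(k(p(p(0)), 0))), b)  →  k(p(p(0)), b)   [R3 at 1.1.1]
3. k(p(p(0)), b)  →  b   [R3 at ε]

Reduce t₂ = k(k(p(p(0)), p(cons(b, b))), cons(cons(k(p(p(0)), b), k(p(p(0)), b)), e)):
1. k(k(p(p(0)), p(cons(b, b))), cons(cons(k(p(p(0)), b), k(p(p(0)), b)), e))  →  k(p(cons(b, b)), cons(cons(k(p(p(0)), b), k(p(p(0)), b)), e))   [R3 at 1]
2. k(p(cons(b, b)), cons(cons(k(p(p(0)), b), k(p(p(0)), b)), e))  →  b   [R5 at ε]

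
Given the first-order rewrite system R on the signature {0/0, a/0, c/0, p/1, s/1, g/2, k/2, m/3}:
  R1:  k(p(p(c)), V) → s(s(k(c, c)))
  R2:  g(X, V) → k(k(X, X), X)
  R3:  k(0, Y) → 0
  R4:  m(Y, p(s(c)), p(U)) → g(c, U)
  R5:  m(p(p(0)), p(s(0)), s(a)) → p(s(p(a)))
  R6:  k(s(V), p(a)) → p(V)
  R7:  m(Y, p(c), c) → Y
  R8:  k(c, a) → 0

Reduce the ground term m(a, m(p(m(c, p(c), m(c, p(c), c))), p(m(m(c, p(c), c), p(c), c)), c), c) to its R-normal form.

1. m(a, m(p(m(c, p(c), m(c, p(c), c))), p(m(m(c, p(c), c), p(c), c)), c), c)  →  m(a, m(p(m(c, p(c), c)), p(m(m(c, p(c), c), p(c), c)), c), c)   [R7 at 2.1.1.3]
2. m(a, m(p(m(c, p(c), c)), p(m(m(c, p(c), c), p(c), c)), c), c)  →  m(a, m(p(c), p(m(m(c, p(c), c), p(c), c)), c), c)   [R7 at 2.1.1]
3. m(a, m(p(c), p(m(m(c, p(c), c), p(c), c)), c), c)  →  m(a, m(p(c), p(m(c, p(c), c)), c), c)   [R7 at 2.2.1]
4. m(a, m(p(c), p(m(c, p(c), c)), c), c)  →  m(a, m(p(c), p(c), c), c)   [R7 at 2.2.1]
5. m(a, m(p(c), p(c), c), c)  →  m(a, p(c), c)   [R7 at 2]
6. m(a, p(c), c)  →  a   [R7 at ε]

a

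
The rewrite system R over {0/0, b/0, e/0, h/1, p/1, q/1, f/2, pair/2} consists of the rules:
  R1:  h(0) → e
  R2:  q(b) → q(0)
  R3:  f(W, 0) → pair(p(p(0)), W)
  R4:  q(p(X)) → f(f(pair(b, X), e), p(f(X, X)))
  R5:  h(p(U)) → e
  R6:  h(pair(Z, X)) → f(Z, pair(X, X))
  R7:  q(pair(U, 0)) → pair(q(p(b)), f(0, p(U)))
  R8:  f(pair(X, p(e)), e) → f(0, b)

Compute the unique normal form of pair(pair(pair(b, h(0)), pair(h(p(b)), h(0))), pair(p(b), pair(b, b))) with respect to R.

1. pair(pair(pair(b, h(0)), pair(h(p(b)), h(0))), pair(p(b), pair(b, b)))  →  pair(pair(pair(b, e), pair(h(p(b)), h(0))), pair(p(b), pair(b, b)))   [R1 at 1.1.2]
2. pair(pair(pair(b, e), pair(h(p(b)), h(0))), pair(p(b), pair(b, b)))  →  pair(pair(pair(b, e), pair(e, h(0))), pair(p(b), pair(b, b)))   [R5 at 1.2.1]
3. pair(pair(pair(b, e), pair(e, h(0))), pair(p(b), pair(b, b)))  →  pair(pair(pair(b, e), pair(e, e)), pair(p(b), pair(b, b)))   [R1 at 1.2.2]

pair(pair(pair(b, e), pair(e, e)), pair(p(b), pair(b, b)))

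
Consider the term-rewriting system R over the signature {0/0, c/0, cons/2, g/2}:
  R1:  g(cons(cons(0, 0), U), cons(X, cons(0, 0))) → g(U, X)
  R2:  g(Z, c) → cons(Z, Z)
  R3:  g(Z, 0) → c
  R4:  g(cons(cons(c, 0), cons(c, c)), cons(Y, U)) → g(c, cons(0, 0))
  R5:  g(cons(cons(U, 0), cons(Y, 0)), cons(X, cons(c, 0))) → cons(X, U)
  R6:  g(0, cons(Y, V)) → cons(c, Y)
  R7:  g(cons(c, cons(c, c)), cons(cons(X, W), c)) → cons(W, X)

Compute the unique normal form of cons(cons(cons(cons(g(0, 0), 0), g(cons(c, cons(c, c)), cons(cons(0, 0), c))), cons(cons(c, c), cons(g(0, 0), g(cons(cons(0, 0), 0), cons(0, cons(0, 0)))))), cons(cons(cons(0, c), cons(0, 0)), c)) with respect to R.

1. cons(cons(cons(cons(g(0, 0), 0), g(cons(c, cons(c, c)), cons(cons(0, 0), c))), cons(cons(c, c), cons(g(0, 0), g(cons(cons(0, 0), 0), cons(0, cons(0, 0)))))), cons(cons(cons(0, c), cons(0, 0)), c))  →  cons(cons(cons(cons(c, 0), g(cons(c, cons(c, c)), cons(cons(0, 0), c))), cons(cons(c, c), cons(g(0, 0), g(cons(cons(0, 0), 0), cons(0, cons(0, 0)))))), cons(cons(cons(0, c), cons(0, 0)), c))   [R3 at 1.1.1.1]
2. cons(cons(cons(cons(c, 0), g(cons(c, cons(c, c)), cons(cons(0, 0), c))), cons(cons(c, c), cons(g(0, 0), g(cons(cons(0, 0), 0), cons(0, cons(0, 0)))))), cons(cons(cons(0, c), cons(0, 0)), c))  →  cons(cons(cons(cons(c, 0), cons(0, 0)), cons(cons(c, c), cons(g(0, 0), g(cons(cons(0, 0), 0), cons(0, cons(0, 0)))))), cons(cons(cons(0, c), cons(0, 0)), c))   [R7 at 1.1.2]
3. cons(cons(cons(cons(c, 0), cons(0, 0)), cons(cons(c, c), cons(g(0, 0), g(cons(cons(0, 0), 0), cons(0, cons(0, 0)))))), cons(cons(cons(0, c), cons(0, 0)), c))  →  cons(cons(cons(cons(c, 0), cons(0, 0)), cons(cons(c, c), cons(c, g(cons(cons(0, 0), 0), cons(0, cons(0, 0)))))), cons(cons(cons(0, c), cons(0, 0)), c))   [R3 at 1.2.2.1]
4. cons(cons(cons(cons(c, 0), cons(0, 0)), cons(cons(c, c), cons(c, g(cons(cons(0, 0), 0), cons(0, cons(0, 0)))))), cons(cons(cons(0, c), cons(0, 0)), c))  →  cons(cons(cons(cons(c, 0), cons(0, 0)), cons(cons(c, c), cons(c, g(0, 0)))), cons(cons(cons(0, c), cons(0, 0)), c))   [R1 at 1.2.2.2]
5. cons(cons(cons(cons(c, 0), cons(0, 0)), cons(cons(c, c), cons(c, g(0, 0)))), cons(cons(cons(0, c), cons(0, 0)), c))  →  cons(cons(cons(cons(c, 0), cons(0, 0)), cons(cons(c, c), cons(c, c))), cons(cons(cons(0, c), cons(0, 0)), c))   [R3 at 1.2.2.2]

cons(cons(cons(cons(c, 0), cons(0, 0)), cons(cons(c, c), cons(c, c))), cons(cons(cons(0, c), cons(0, 0)), c))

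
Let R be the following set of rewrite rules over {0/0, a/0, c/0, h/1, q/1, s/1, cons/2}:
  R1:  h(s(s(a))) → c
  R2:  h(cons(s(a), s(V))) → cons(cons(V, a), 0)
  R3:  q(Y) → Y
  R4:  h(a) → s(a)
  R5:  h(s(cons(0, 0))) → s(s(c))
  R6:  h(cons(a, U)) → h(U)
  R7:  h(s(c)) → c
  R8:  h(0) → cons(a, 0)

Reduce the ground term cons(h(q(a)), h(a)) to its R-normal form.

cons(s(a), s(a))

1. cons(h(q(a)), h(a))  →  cons(h(a), h(a))   [R3 at 1.1]
2. cons(h(a), h(a))  →  cons(s(a), h(a))   [R4 at 1]
3. cons(s(a), h(a))  →  cons(s(a), s(a))   [R4 at 2]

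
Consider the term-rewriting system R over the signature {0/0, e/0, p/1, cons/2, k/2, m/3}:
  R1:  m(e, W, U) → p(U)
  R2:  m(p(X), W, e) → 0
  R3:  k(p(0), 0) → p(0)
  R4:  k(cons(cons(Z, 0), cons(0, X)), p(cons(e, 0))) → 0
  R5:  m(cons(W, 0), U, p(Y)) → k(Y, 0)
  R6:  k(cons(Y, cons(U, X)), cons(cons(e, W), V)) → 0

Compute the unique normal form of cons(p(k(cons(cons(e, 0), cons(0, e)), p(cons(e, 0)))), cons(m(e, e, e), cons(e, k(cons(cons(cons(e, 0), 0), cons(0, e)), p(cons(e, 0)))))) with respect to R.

1. cons(p(k(cons(cons(e, 0), cons(0, e)), p(cons(e, 0)))), cons(m(e, e, e), cons(e, k(cons(cons(cons(e, 0), 0), cons(0, e)), p(cons(e, 0))))))  →  cons(p(0), cons(m(e, e, e), cons(e, k(cons(cons(cons(e, 0), 0), cons(0, e)), p(cons(e, 0))))))   [R4 at 1.1]
2. cons(p(0), cons(m(e, e, e), cons(e, k(cons(cons(cons(e, 0), 0), cons(0, e)), p(cons(e, 0))))))  →  cons(p(0), cons(p(e), cons(e, k(cons(cons(cons(e, 0), 0), cons(0, e)), p(cons(e, 0))))))   [R1 at 2.1]
3. cons(p(0), cons(p(e), cons(e, k(cons(cons(cons(e, 0), 0), cons(0, e)), p(cons(e, 0))))))  →  cons(p(0), cons(p(e), cons(e, 0)))   [R4 at 2.2.2]

cons(p(0), cons(p(e), cons(e, 0)))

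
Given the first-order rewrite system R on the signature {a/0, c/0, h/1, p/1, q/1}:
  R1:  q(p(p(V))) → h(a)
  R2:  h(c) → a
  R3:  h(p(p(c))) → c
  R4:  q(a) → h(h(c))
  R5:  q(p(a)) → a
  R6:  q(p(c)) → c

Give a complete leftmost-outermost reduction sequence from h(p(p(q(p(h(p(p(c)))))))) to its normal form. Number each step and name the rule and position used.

1. h(p(p(q(p(h(p(p(c))))))))  →  h(p(p(q(p(c)))))   [R3 at 1.1.1.1.1]
2. h(p(p(q(p(c)))))  →  h(p(p(c)))   [R6 at 1.1.1]
3. h(p(p(c)))  →  c   [R3 at ε]

c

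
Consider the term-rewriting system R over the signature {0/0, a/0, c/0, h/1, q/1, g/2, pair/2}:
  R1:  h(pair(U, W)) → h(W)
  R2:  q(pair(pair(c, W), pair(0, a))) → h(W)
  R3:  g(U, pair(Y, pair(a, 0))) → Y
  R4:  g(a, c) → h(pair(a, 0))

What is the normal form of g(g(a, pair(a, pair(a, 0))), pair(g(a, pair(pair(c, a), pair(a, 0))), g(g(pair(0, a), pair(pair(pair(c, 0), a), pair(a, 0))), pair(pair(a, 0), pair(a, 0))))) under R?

pair(c, a)

1. g(g(a, pair(a, pair(a, 0))), pair(g(a, pair(pair(c, a), pair(a, 0))), g(g(pair(0, a), pair(pair(pair(c, 0), a), pair(a, 0))), pair(pair(a, 0), pair(a, 0)))))  →  g(a, pair(g(a, pair(pair(c, a), pair(a, 0))), g(g(pair(0, a), pair(pair(pair(c, 0), a), pair(a, 0))), pair(pair(a, 0), pair(a, 0)))))   [R3 at 1]
2. g(a, pair(g(a, pair(pair(c, a), pair(a, 0))), g(g(pair(0, a), pair(pair(pair(c, 0), a), pair(a, 0))), pair(pair(a, 0), pair(a, 0)))))  →  g(a, pair(pair(c, a), g(g(pair(0, a), pair(pair(pair(c, 0), a), pair(a, 0))), pair(pair(a, 0), pair(a, 0)))))   [R3 at 2.1]
3. g(a, pair(pair(c, a), g(g(pair(0, a), pair(pair(pair(c, 0), a), pair(a, 0))), pair(pair(a, 0), pair(a, 0)))))  →  g(a, pair(pair(c, a), pair(a, 0)))   [R3 at 2.2]
4. g(a, pair(pair(c, a), pair(a, 0)))  →  pair(c, a)   [R3 at ε]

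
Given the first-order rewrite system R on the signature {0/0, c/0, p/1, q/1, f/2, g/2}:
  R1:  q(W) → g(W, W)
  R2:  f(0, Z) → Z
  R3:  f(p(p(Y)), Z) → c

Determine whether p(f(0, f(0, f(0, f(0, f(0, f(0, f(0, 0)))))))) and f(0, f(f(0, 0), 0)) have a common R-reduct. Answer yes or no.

Reduce t₁ = p(f(0, f(0, f(0, f(0, f(0, f(0, f(0, 0)))))))):
1. p(f(0, f(0, f(0, f(0, f(0, f(0, f(0, 0))))))))  →  p(f(0, f(0, f(0, f(0, f(0, f(0, 0)))))))   [R2 at 1]
2. p(f(0, f(0, f(0, f(0, f(0, f(0, 0)))))))  →  p(f(0, f(0, f(0, f(0, f(0, 0))))))   [R2 at 1]
3. p(f(0, f(0, f(0, f(0, f(0, 0))))))  →  p(f(0, f(0, f(0, f(0, 0)))))   [R2 at 1]
4. p(f(0, f(0, f(0, f(0, 0)))))  →  p(f(0, f(0, f(0, 0))))   [R2 at 1]
5. p(f(0, f(0, f(0, 0))))  →  p(f(0, f(0, 0)))   [R2 at 1]
6. p(f(0, f(0, 0)))  →  p(f(0, 0))   [R2 at 1]
7. p(f(0, 0))  →  p(0)   [R2 at 1]

Reduce t₂ = f(0, f(f(0, 0), 0)):
1. f(0, f(f(0, 0), 0))  →  f(f(0, 0), 0)   [R2 at ε]
2. f(f(0, 0), 0)  →  f(0, 0)   [R2 at 1]
3. f(0, 0)  →  0   [R2 at ε]

no — NF(t₁) = p(0), NF(t₂) = 0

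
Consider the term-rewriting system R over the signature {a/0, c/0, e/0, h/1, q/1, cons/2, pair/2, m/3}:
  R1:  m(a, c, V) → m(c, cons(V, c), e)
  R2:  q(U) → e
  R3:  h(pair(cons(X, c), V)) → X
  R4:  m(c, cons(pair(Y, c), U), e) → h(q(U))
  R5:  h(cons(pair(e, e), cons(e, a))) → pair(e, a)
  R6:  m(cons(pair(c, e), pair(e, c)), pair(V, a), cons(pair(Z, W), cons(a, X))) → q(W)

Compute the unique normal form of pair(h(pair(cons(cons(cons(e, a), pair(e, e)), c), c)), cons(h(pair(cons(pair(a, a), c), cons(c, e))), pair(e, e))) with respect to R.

pair(cons(cons(e, a), pair(e, e)), cons(pair(a, a), pair(e, e)))

1. pair(h(pair(cons(cons(cons(e, a), pair(e, e)), c), c)), cons(h(pair(cons(pair(a, a), c), cons(c, e))), pair(e, e)))  →  pair(cons(cons(e, a), pair(e, e)), cons(h(pair(cons(pair(a, a), c), cons(c, e))), pair(e, e)))   [R3 at 1]
2. pair(cons(cons(e, a), pair(e, e)), cons(h(pair(cons(pair(a, a), c), cons(c, e))), pair(e, e)))  →  pair(cons(cons(e, a), pair(e, e)), cons(pair(a, a), pair(e, e)))   [R3 at 2.1]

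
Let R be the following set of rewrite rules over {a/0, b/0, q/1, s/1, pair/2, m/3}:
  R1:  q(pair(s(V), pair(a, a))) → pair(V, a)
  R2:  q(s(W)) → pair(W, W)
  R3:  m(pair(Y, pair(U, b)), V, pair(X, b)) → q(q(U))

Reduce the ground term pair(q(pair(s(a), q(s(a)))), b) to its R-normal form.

pair(pair(a, a), b)

1. pair(q(pair(s(a), q(s(a)))), b)  →  pair(q(pair(s(a), pair(a, a))), b)   [R2 at 1.1.2]
2. pair(q(pair(s(a), pair(a, a))), b)  →  pair(pair(a, a), b)   [R1 at 1]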